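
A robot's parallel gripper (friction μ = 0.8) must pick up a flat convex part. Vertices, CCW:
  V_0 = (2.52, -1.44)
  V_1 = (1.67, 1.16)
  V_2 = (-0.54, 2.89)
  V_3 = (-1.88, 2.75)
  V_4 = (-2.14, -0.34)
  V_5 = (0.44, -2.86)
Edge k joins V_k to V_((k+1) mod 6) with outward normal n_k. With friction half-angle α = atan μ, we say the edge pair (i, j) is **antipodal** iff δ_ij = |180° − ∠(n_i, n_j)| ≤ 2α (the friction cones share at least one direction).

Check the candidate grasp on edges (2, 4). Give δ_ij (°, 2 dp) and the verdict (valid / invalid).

δ = 50.29°, valid

α = atan 0.8 = 38.66°;  2α = 77.32°
edge 2: e_2 = (-1.34, -0.14);  n_2 = (-0.1039, +0.9946)
edge 4: e_4 = (+2.58, -2.52);  n_4 = (-0.6987, -0.7154)
∠(n_2, n_4) = 129.71°
δ = |180° − 129.71°| = 50.29°
50.29° ≤ 2α = 77.32°  →  valid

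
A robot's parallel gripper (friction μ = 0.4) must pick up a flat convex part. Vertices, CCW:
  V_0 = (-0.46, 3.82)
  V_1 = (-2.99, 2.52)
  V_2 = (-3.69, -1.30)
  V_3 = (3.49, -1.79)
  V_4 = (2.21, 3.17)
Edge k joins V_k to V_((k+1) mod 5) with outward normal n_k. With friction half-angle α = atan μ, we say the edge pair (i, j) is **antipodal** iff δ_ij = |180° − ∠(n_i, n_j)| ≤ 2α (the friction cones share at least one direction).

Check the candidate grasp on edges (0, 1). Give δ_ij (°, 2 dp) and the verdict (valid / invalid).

δ = 127.58°, invalid

α = atan 0.4 = 21.80°;  2α = 43.60°
edge 0: e_0 = (-2.53, -1.30);  n_0 = (-0.4570, +0.8895)
edge 1: e_1 = (-0.70, -3.82);  n_1 = (-0.9836, +0.1802)
∠(n_0, n_1) = 52.42°
δ = |180° − 52.42°| = 127.58°
127.58° > 2α = 43.60°  →  invalid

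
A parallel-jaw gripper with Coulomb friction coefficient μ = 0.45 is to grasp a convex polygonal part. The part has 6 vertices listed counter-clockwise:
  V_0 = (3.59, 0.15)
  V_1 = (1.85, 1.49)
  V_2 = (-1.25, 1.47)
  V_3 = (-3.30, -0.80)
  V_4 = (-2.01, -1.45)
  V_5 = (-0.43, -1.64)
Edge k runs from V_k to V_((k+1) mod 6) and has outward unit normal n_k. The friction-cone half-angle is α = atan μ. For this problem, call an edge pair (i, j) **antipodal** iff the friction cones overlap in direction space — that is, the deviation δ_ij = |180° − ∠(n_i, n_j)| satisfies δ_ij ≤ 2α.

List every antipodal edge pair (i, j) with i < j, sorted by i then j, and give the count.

count = 6; pairs: (0,3), (0,4), (1,3), (1,4), (1,5), (2,5)

α = atan 0.45 = 24.23°;  2α = 48.46°
n_0 = (+0.6102, +0.7923)
n_1 = (-0.0065, +1.0000)
n_2 = (-0.7422, +0.6702)
n_3 = (-0.4500, -0.8930)
n_4 = (-0.1194, -0.9928)
n_5 = (+0.4068, -0.9135)
  (0,1): δ = 142.03°  ·
  (0,2): δ = 94.48°  ·
  (0,3): δ = 10.86°  ✓
  (0,4): δ = 30.74°  ✓
  (0,5): δ = 61.60°  ·
  (1,2): δ = 132.45°  ·
  (1,3): δ = 27.11°  ✓
  (1,4): δ = 7.23°  ✓
  (1,5): δ = 23.63°  ✓
  (2,3): δ = 74.66°  ·
  (2,4): δ = 54.77°  ·
  (2,5): δ = 23.91°  ✓
  (3,4): δ = 160.11°  ·
  (3,5): δ = 129.26°  ·
  (4,5): δ = 149.14°  ·
antipodal pairs: 6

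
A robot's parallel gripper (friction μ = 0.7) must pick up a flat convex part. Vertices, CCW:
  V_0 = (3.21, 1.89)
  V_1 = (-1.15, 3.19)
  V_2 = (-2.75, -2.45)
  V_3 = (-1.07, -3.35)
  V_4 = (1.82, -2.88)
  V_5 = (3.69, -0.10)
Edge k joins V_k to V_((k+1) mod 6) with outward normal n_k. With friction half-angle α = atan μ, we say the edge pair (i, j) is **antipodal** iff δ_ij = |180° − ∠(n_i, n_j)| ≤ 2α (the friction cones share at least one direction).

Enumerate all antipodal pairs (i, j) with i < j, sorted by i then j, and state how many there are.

α = atan 0.7 = 34.99°;  2α = 69.98°
n_0 = (+0.2857, +0.9583)
n_1 = (-0.9620, +0.2729)
n_2 = (-0.4722, -0.8815)
n_3 = (+0.1605, -0.9870)
n_4 = (+0.8297, -0.5581)
n_5 = (+0.9721, +0.2345)
  (0,1): δ = 89.24°  ·
  (0,2): δ = 11.58°  ✓
  (0,3): δ = 25.84°  ✓
  (0,4): δ = 72.68°  ·
  (0,5): δ = 120.16°  ·
  (1,2): δ = 102.34°  ·
  (1,3): δ = 64.92°  ✓
  (1,4): δ = 18.09°  ✓
  (1,5): δ = 29.40°  ✓
  (2,3): δ = 142.58°  ·
  (2,4): δ = 95.75°  ·
  (2,5): δ = 48.26°  ✓
  (3,4): δ = 133.16°  ·
  (3,5): δ = 85.68°  ·
  (4,5): δ = 132.51°  ·
antipodal pairs: 6

count = 6; pairs: (0,2), (0,3), (1,3), (1,4), (1,5), (2,5)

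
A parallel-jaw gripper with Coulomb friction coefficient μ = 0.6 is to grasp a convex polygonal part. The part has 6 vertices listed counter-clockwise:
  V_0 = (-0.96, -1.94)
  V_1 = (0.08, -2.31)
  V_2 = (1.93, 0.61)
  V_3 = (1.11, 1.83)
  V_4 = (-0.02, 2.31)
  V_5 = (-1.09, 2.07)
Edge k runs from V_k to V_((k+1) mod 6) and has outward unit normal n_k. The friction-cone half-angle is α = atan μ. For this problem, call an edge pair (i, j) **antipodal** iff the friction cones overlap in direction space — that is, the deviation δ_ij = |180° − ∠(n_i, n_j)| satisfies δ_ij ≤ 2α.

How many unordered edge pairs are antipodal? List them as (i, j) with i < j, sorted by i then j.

α = atan 0.6 = 30.96°;  2α = 61.93°
n_0 = (-0.3352, -0.9422)
n_1 = (+0.8447, -0.5352)
n_2 = (+0.8300, +0.5578)
n_3 = (+0.3910, +0.9204)
n_4 = (-0.2189, +0.9758)
n_5 = (-0.9995, -0.0324)
  (0,1): δ = 102.77°  ·
  (0,2): δ = 36.51°  ✓
  (0,3): δ = 3.43°  ✓
  (0,4): δ = 32.23°  ✓
  (0,5): δ = 111.44°  ·
  (1,2): δ = 113.74°  ·
  (1,3): δ = 80.66°  ·
  (1,4): δ = 45.00°  ✓
  (1,5): δ = 34.21°  ✓
  (2,3): δ = 146.92°  ·
  (2,4): δ = 111.26°  ·
  (2,5): δ = 32.05°  ✓
  (3,4): δ = 144.34°  ·
  (3,5): δ = 65.13°  ·
  (4,5): δ = 100.79°  ·
antipodal pairs: 6

count = 6; pairs: (0,2), (0,3), (0,4), (1,4), (1,5), (2,5)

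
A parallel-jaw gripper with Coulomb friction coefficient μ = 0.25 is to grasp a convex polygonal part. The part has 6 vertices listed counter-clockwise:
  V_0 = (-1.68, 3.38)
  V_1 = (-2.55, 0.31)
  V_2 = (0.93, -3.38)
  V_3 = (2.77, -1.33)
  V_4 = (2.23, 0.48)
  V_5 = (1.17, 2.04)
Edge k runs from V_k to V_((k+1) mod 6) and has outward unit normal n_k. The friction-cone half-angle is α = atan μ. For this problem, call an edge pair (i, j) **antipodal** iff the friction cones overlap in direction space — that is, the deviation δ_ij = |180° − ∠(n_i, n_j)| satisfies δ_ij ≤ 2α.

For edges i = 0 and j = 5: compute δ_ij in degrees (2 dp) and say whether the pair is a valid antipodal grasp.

α = atan 0.25 = 14.04°;  2α = 28.07°
edge 0: e_0 = (-0.87, -3.07);  n_0 = (-0.9621, +0.2727)
edge 5: e_5 = (-2.85, +1.34);  n_5 = (+0.4255, +0.9050)
∠(n_0, n_5) = 99.36°
δ = |180° − 99.36°| = 80.64°
80.64° > 2α = 28.07°  →  invalid

δ = 80.64°, invalid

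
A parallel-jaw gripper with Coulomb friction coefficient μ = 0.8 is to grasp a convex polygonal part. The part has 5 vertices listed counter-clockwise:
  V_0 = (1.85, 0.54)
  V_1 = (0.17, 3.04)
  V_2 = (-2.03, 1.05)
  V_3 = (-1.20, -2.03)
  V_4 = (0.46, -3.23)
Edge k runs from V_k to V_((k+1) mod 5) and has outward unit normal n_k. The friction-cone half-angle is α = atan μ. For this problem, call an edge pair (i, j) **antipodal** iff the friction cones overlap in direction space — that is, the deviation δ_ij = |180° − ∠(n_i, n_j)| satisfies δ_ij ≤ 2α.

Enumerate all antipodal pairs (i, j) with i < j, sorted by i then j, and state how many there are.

count = 5; pairs: (0,2), (0,3), (1,4), (2,4), (3,4)

α = atan 0.8 = 38.66°;  2α = 77.32°
n_0 = (+0.8300, +0.5578)
n_1 = (-0.6708, +0.7416)
n_2 = (-0.9656, -0.2602)
n_3 = (-0.5858, -0.8104)
n_4 = (+0.9383, -0.3459)
  (0,1): δ = 81.77°  ·
  (0,2): δ = 18.82°  ✓
  (0,3): δ = 20.24°  ✓
  (0,4): δ = 125.86°  ·
  (1,2): δ = 117.05°  ·
  (1,3): δ = 77.99°  ·
  (1,4): δ = 27.63°  ✓
  (2,3): δ = 140.94°  ·
  (2,4): δ = 35.32°  ✓
  (3,4): δ = 74.38°  ✓
antipodal pairs: 5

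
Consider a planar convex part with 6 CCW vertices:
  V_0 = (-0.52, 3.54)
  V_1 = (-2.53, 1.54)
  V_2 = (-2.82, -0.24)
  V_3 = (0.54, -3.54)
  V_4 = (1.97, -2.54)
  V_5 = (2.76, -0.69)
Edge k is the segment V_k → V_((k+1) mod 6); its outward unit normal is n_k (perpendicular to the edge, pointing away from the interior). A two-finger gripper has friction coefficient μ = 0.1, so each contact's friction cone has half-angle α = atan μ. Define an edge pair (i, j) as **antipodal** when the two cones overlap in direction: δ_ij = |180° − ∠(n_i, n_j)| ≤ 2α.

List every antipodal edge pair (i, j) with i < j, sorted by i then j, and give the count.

count = 2; pairs: (0,3), (2,5)

α = atan 0.1 = 5.71°;  2α = 11.42°
n_0 = (-0.7053, +0.7089)
n_1 = (-0.9870, +0.1608)
n_2 = (-0.7007, -0.7134)
n_3 = (+0.5731, -0.8195)
n_4 = (+0.9197, -0.3927)
n_5 = (+0.7903, +0.6128)
  (0,1): δ = 144.11°  ·
  (0,2): δ = 89.34°  ·
  (0,3): δ = 9.89°  ✓
  (0,4): δ = 22.02°  ·
  (0,5): δ = 82.93°  ·
  (1,2): δ = 125.23°  ·
  (1,3): δ = 45.78°  ·
  (1,4): δ = 13.87°  ·
  (1,5): δ = 47.04°  ·
  (2,3): δ = 100.55°  ·
  (2,4): δ = 68.64°  ·
  (2,5): δ = 7.73°  ✓
  (3,4): δ = 148.09°  ·
  (3,5): δ = 87.17°  ·
  (4,5): δ = 119.09°  ·
antipodal pairs: 2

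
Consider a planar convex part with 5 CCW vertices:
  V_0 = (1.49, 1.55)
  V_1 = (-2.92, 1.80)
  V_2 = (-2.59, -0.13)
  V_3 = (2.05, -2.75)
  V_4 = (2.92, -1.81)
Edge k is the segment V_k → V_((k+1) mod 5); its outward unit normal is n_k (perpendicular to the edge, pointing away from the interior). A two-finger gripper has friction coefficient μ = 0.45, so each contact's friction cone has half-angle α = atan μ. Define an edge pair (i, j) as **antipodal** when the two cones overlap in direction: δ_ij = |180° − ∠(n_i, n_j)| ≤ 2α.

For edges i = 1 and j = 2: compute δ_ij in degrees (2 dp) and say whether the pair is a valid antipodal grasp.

δ = 129.15°, invalid

α = atan 0.45 = 24.23°;  2α = 48.46°
edge 1: e_1 = (+0.33, -1.93);  n_1 = (-0.9857, -0.1685)
edge 2: e_2 = (+4.64, -2.62);  n_2 = (-0.4917, -0.8708)
∠(n_1, n_2) = 50.85°
δ = |180° − 50.85°| = 129.15°
129.15° > 2α = 48.46°  →  invalid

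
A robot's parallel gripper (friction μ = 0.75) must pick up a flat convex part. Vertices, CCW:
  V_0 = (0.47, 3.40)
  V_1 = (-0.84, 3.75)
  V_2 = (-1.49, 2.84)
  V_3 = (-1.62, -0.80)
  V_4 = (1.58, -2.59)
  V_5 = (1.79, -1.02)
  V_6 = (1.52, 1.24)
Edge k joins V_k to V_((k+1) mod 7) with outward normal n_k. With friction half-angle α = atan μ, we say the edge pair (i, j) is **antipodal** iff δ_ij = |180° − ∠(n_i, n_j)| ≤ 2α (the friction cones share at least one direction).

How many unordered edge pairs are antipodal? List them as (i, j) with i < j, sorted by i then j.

α = atan 0.75 = 36.87°;  2α = 73.74°
n_0 = (+0.2581, +0.9661)
n_1 = (-0.8137, +0.5812)
n_2 = (-0.9994, +0.0357)
n_3 = (-0.4882, -0.8727)
n_4 = (+0.9912, -0.1326)
n_5 = (+0.9929, +0.1186)
n_6 = (+0.8994, +0.4372)
  (0,1): δ = 110.58°  ·
  (0,2): δ = 77.09°  ·
  (0,3): δ = 14.26°  ✓
  (0,4): δ = 97.34°  ·
  (0,5): δ = 111.77°  ·
  (0,6): δ = 130.88°  ·
  (1,2): δ = 146.51°  ·
  (1,3): δ = 83.68°  ·
  (1,4): δ = 27.92°  ✓
  (1,5): δ = 42.35°  ✓
  (1,6): δ = 61.46°  ✓
  (2,3): δ = 117.18°  ·
  (2,4): δ = 5.57°  ✓
  (2,5): δ = 8.86°  ✓
  (2,6): δ = 27.97°  ✓
  (3,4): δ = 68.40°  ✓
  (3,5): δ = 53.97°  ✓
  (3,6): δ = 34.85°  ✓
  (4,5): δ = 165.57°  ·
  (4,6): δ = 146.46°  ·
  (5,6): δ = 160.89°  ·
antipodal pairs: 10

count = 10; pairs: (0,3), (1,4), (1,5), (1,6), (2,4), (2,5), (2,6), (3,4), (3,5), (3,6)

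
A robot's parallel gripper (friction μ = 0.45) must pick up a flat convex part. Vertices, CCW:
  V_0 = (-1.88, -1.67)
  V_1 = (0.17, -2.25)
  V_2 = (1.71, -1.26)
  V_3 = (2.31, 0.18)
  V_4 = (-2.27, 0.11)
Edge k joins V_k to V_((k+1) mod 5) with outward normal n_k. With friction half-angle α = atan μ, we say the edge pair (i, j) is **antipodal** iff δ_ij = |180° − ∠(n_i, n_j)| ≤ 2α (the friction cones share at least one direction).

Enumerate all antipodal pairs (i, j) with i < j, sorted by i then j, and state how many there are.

α = atan 0.45 = 24.23°;  2α = 48.46°
n_0 = (-0.2722, -0.9622)
n_1 = (+0.5408, -0.8412)
n_2 = (+0.9231, -0.3846)
n_3 = (-0.0153, +0.9999)
n_4 = (-0.9768, -0.2140)
  (0,1): δ = 131.47°  ·
  (0,2): δ = 96.82°  ·
  (0,3): δ = 16.67°  ✓
  (0,4): δ = 118.16°  ·
  (1,2): δ = 145.36°  ·
  (1,3): δ = 31.86°  ✓
  (1,4): δ = 69.62°  ·
  (2,3): δ = 66.50°  ·
  (2,4): δ = 34.98°  ✓
  (3,4): δ = 78.52°  ·
antipodal pairs: 3

count = 3; pairs: (0,3), (1,3), (2,4)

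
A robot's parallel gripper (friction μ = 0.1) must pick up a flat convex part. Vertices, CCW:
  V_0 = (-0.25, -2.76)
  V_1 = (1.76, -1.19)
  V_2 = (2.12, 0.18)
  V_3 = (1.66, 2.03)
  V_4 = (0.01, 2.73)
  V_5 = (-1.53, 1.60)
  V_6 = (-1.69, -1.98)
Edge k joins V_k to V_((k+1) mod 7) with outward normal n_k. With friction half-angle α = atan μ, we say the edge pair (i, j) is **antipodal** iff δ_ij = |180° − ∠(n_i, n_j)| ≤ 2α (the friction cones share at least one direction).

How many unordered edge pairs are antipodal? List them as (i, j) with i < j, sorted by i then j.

α = atan 0.1 = 5.71°;  2α = 11.42°
n_0 = (+0.6156, -0.7881)
n_1 = (+0.9672, -0.2541)
n_2 = (+0.9705, +0.2413)
n_3 = (+0.3905, +0.9206)
n_4 = (-0.5916, +0.8062)
n_5 = (-0.9990, +0.0446)
n_6 = (-0.4763, -0.8793)
  (0,1): δ = 142.72°  ·
  (0,2): δ = 114.03°  ·
  (0,3): δ = 60.98°  ·
  (0,4): δ = 1.72°  ✓
  (0,5): δ = 49.45°  ·
  (0,6): δ = 113.56°  ·
  (1,2): δ = 151.31°  ·
  (1,3): δ = 98.27°  ·
  (1,4): δ = 39.01°  ·
  (1,5): δ = 12.16°  ·
  (1,6): δ = 76.28°  ·
  (2,3): δ = 126.95°  ·
  (2,4): δ = 67.69°  ·
  (2,5): δ = 16.52°  ·
  (2,6): δ = 47.59°  ·
  (3,4): δ = 120.74°  ·
  (3,5): δ = 69.57°  ·
  (3,6): δ = 5.45°  ✓
  (4,5): δ = 128.83°  ·
  (4,6): δ = 64.71°  ·
  (5,6): δ = 115.88°  ·
antipodal pairs: 2

count = 2; pairs: (0,4), (3,6)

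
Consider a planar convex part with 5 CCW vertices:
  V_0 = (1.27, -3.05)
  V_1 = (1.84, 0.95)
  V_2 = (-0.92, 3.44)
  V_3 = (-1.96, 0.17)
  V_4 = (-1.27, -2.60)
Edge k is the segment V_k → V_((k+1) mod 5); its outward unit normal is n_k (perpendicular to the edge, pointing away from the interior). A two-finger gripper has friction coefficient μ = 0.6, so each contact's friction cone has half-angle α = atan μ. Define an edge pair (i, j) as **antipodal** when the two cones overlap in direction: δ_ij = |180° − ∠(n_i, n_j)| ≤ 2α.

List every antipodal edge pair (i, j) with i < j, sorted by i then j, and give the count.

count = 4; pairs: (0,2), (0,3), (1,3), (1,4)

α = atan 0.6 = 30.96°;  2α = 61.93°
n_0 = (+0.9900, -0.1411)
n_1 = (+0.6699, +0.7425)
n_2 = (-0.9530, +0.3031)
n_3 = (-0.9703, -0.2417)
n_4 = (-0.1744, -0.9847)
  (0,1): δ = 123.95°  ·
  (0,2): δ = 9.53°  ✓
  (0,3): δ = 22.10°  ✓
  (0,4): δ = 88.06°  ·
  (1,2): δ = 65.59°  ·
  (1,3): δ = 33.96°  ✓
  (1,4): δ = 32.01°  ✓
  (2,3): δ = 148.37°  ·
  (2,4): δ = 82.40°  ·
  (3,4): δ = 114.03°  ·
antipodal pairs: 4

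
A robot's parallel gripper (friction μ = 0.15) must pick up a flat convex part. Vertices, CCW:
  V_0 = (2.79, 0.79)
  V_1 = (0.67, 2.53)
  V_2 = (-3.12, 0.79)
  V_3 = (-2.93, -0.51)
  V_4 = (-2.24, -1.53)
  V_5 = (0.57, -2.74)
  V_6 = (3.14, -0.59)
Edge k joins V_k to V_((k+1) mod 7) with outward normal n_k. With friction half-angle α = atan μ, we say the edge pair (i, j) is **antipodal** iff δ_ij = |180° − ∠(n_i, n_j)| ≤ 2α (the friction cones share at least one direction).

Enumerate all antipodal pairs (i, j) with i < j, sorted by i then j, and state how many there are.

count = 4; pairs: (0,3), (0,4), (1,5), (2,6)

α = atan 0.15 = 8.53°;  2α = 17.06°
n_0 = (+0.6344, +0.7730)
n_1 = (-0.4172, +0.9088)
n_2 = (-0.9895, -0.1446)
n_3 = (-0.8283, -0.5603)
n_4 = (-0.3955, -0.9185)
n_5 = (+0.6417, -0.7670)
n_6 = (+0.9693, +0.2458)
  (0,1): δ = 115.96°  ·
  (0,2): δ = 42.31°  ·
  (0,3): δ = 16.55°  ✓
  (0,4): δ = 16.08°  ✓
  (0,5): δ = 79.29°  ·
  (0,6): δ = 143.61°  ·
  (1,2): δ = 106.34°  ·
  (1,3): δ = 80.58°  ·
  (1,4): δ = 47.96°  ·
  (1,5): δ = 15.26°  ✓
  (1,6): δ = 79.57°  ·
  (2,3): δ = 154.24°  ·
  (2,4): δ = 121.61°  ·
  (2,5): δ = 58.40°  ·
  (2,6): δ = 5.92°  ✓
  (3,4): δ = 147.37°  ·
  (3,5): δ = 84.16°  ·
  (3,6): δ = 19.85°  ·
  (4,5): δ = 116.79°  ·
  (4,6): δ = 52.47°  ·
  (5,6): δ = 115.68°  ·
antipodal pairs: 4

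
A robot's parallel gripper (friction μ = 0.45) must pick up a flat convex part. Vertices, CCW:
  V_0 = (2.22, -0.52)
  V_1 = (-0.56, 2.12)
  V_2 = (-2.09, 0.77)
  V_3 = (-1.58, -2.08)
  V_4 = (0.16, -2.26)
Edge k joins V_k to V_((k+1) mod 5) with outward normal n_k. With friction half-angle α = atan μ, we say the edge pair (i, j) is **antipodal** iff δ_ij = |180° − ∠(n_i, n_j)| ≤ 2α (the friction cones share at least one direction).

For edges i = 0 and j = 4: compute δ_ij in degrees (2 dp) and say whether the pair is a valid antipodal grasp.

δ = 83.71°, invalid

α = atan 0.45 = 24.23°;  2α = 48.46°
edge 0: e_0 = (-2.78, +2.64);  n_0 = (+0.6886, +0.7251)
edge 4: e_4 = (+2.06, +1.74);  n_4 = (+0.6453, -0.7639)
∠(n_0, n_4) = 96.29°
δ = |180° − 96.29°| = 83.71°
83.71° > 2α = 48.46°  →  invalid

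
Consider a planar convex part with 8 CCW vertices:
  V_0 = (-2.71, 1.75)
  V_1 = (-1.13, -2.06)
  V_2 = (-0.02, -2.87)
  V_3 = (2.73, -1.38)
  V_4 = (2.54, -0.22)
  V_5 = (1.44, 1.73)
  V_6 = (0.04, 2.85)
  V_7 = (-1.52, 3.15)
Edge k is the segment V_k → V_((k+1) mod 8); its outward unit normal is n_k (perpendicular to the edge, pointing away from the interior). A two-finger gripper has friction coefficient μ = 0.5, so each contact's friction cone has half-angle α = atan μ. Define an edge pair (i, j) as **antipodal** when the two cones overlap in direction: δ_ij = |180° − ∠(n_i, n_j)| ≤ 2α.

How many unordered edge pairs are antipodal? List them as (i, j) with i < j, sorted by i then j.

count = 10; pairs: (0,3), (0,4), (0,5), (1,3), (1,4), (1,5), (1,6), (2,6), (2,7), (3,7)

α = atan 0.5 = 26.57°;  2α = 53.13°
n_0 = (-0.9237, -0.3831)
n_1 = (-0.5895, -0.8078)
n_2 = (+0.4764, -0.8792)
n_3 = (+0.9868, +0.1616)
n_4 = (+0.8710, +0.4913)
n_5 = (+0.6247, +0.7809)
n_6 = (+0.1888, +0.9820)
n_7 = (-0.7619, +0.6476)
  (0,1): δ = 148.64°  ·
  (0,2): δ = 84.07°  ·
  (0,3): δ = 13.22°  ✓
  (0,4): δ = 6.90°  ✓
  (0,5): δ = 28.82°  ✓
  (0,6): δ = 56.59°  ·
  (0,7): δ = 117.11°  ·
  (1,2): δ = 115.43°  ·
  (1,3): δ = 44.58°  ✓
  (1,4): δ = 24.45°  ✓
  (1,5): δ = 2.54°  ✓
  (1,6): δ = 25.23°  ✓
  (1,7): δ = 85.75°  ·
  (2,3): δ = 109.15°  ·
  (2,4): δ = 89.02°  ·
  (2,5): δ = 67.11°  ·
  (2,6): δ = 39.34°  ✓
  (2,7): δ = 21.19°  ✓
  (3,4): δ = 159.87°  ·
  (3,5): δ = 137.96°  ·
  (3,6): δ = 110.19°  ·
  (3,7): δ = 49.67°  ✓
  (4,5): δ = 158.09°  ·
  (4,6): δ = 130.31°  ·
  (4,7): δ = 69.79°  ·
  (5,6): δ = 152.23°  ·
  (5,7): δ = 91.70°  ·
  (6,7): δ = 119.48°  ·
antipodal pairs: 10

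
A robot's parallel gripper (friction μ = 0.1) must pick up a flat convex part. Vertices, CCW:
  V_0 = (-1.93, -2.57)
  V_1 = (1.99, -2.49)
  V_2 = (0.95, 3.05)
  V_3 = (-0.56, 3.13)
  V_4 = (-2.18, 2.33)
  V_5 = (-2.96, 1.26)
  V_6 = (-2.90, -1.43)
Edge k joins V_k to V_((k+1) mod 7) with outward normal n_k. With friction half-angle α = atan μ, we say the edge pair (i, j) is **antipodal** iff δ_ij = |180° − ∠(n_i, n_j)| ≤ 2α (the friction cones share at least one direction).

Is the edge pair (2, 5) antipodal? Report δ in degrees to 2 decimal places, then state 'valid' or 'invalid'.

α = atan 0.1 = 5.71°;  2α = 11.42°
edge 2: e_2 = (-1.51, +0.08);  n_2 = (+0.0529, +0.9986)
edge 5: e_5 = (+0.06, -2.69);  n_5 = (-0.9998, -0.0223)
∠(n_2, n_5) = 94.31°
δ = |180° − 94.31°| = 85.69°
85.69° > 2α = 11.42°  →  invalid

δ = 85.69°, invalid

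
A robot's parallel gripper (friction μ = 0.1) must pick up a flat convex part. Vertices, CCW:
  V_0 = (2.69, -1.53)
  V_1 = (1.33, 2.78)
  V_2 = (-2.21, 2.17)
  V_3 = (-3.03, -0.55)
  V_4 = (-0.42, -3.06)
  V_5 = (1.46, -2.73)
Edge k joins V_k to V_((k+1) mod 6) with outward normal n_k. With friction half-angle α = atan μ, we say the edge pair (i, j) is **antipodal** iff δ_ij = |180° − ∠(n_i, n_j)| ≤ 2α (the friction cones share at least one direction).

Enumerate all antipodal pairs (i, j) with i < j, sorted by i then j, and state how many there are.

count = 1; pairs: (1,4)

α = atan 0.1 = 5.71°;  2α = 11.42°
n_0 = (+0.9536, +0.3009)
n_1 = (-0.1698, +0.9855)
n_2 = (-0.9574, +0.2886)
n_3 = (-0.6932, -0.7208)
n_4 = (+0.1729, -0.9849)
n_5 = (+0.6983, -0.7158)
  (0,1): δ = 97.74°  ·
  (0,2): δ = 34.29°  ·
  (0,3): δ = 28.61°  ·
  (0,4): δ = 82.44°  ·
  (0,5): δ = 116.78°  ·
  (1,2): δ = 116.55°  ·
  (1,3): δ = 53.66°  ·
  (1,4): δ = 0.18°  ✓
  (1,5): δ = 34.52°  ·
  (2,3): δ = 117.10°  ·
  (2,4): δ = 63.27°  ·
  (2,5): δ = 28.93°  ·
  (3,4): δ = 126.16°  ·
  (3,5): δ = 91.83°  ·
  (4,5): δ = 145.66°  ·
antipodal pairs: 1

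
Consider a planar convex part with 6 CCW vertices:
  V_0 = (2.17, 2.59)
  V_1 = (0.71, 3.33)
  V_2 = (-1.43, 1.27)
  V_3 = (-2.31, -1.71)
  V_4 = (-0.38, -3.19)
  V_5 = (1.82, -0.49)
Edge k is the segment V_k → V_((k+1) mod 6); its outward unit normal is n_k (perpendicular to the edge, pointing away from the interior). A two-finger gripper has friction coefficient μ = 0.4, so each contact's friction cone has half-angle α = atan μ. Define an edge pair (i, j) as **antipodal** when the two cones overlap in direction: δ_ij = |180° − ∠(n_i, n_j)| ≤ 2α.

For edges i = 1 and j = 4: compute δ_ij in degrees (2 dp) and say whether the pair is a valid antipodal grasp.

δ = 6.92°, valid

α = atan 0.4 = 21.80°;  2α = 43.60°
edge 1: e_1 = (-2.14, -2.06);  n_1 = (-0.6935, +0.7204)
edge 4: e_4 = (+2.20, +2.70);  n_4 = (+0.7752, -0.6317)
∠(n_1, n_4) = 173.08°
δ = |180° − 173.08°| = 6.92°
6.92° ≤ 2α = 43.60°  →  valid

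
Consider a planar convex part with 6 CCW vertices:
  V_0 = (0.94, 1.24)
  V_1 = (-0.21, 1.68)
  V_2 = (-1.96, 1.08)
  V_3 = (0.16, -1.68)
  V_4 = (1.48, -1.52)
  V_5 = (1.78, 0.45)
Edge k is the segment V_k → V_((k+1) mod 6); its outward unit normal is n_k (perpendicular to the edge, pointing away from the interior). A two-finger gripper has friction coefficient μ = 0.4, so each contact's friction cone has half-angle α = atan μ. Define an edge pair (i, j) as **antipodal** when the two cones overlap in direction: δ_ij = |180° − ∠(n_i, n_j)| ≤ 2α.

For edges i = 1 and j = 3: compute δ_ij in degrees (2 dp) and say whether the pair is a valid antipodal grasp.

δ = 12.01°, valid

α = atan 0.4 = 21.80°;  2α = 43.60°
edge 1: e_1 = (-1.75, -0.60);  n_1 = (-0.3243, +0.9459)
edge 3: e_3 = (+1.32, +0.16);  n_3 = (+0.1203, -0.9927)
∠(n_1, n_3) = 167.99°
δ = |180° − 167.99°| = 12.01°
12.01° ≤ 2α = 43.60°  →  valid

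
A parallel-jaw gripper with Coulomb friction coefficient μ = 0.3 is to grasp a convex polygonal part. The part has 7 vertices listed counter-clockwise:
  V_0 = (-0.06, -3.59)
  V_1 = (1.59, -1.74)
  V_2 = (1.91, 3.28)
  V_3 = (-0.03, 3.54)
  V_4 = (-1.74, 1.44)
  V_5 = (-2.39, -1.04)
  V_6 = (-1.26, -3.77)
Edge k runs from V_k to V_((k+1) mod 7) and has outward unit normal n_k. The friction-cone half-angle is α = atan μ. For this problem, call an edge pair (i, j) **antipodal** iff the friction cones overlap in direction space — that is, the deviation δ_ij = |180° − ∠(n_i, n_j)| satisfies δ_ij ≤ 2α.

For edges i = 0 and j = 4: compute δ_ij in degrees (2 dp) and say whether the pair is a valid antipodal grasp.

α = atan 0.3 = 16.70°;  2α = 33.40°
edge 0: e_0 = (+1.65, +1.85);  n_0 = (+0.7463, -0.6656)
edge 4: e_4 = (-0.65, -2.48);  n_4 = (-0.9673, +0.2535)
∠(n_0, n_4) = 152.96°
δ = |180° − 152.96°| = 27.04°
27.04° ≤ 2α = 33.40°  →  valid

δ = 27.04°, valid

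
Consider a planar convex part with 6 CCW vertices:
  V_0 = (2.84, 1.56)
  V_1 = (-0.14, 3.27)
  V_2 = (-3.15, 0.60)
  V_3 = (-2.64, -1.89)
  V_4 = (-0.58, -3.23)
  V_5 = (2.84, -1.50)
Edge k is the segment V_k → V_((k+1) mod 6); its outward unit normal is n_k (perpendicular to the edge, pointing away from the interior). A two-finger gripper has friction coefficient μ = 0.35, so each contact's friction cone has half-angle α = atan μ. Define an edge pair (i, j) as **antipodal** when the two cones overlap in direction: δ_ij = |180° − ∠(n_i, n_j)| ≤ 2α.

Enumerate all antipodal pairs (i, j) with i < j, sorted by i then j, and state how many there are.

α = atan 0.35 = 19.29°;  2α = 38.58°
n_0 = (+0.4977, +0.8673)
n_1 = (-0.6636, +0.7481)
n_2 = (-0.9797, -0.2007)
n_3 = (-0.5453, -0.8383)
n_4 = (+0.4514, -0.8923)
n_5 = (+1.0000, -0.0000)
  (0,1): δ = 108.58°  ·
  (0,2): δ = 48.58°  ·
  (0,3): δ = 3.20°  ✓
  (0,4): δ = 56.68°  ·
  (0,5): δ = 119.85°  ·
  (1,2): δ = 120.00°  ·
  (1,3): δ = 74.62°  ·
  (1,4): δ = 14.74°  ✓
  (1,5): δ = 48.43°  ·
  (2,3): δ = 134.62°  ·
  (2,4): δ = 74.74°  ·
  (2,5): δ = 11.58°  ✓
  (3,4): δ = 120.12°  ·
  (3,5): δ = 56.96°  ·
  (4,5): δ = 116.83°  ·
antipodal pairs: 3

count = 3; pairs: (0,3), (1,4), (2,5)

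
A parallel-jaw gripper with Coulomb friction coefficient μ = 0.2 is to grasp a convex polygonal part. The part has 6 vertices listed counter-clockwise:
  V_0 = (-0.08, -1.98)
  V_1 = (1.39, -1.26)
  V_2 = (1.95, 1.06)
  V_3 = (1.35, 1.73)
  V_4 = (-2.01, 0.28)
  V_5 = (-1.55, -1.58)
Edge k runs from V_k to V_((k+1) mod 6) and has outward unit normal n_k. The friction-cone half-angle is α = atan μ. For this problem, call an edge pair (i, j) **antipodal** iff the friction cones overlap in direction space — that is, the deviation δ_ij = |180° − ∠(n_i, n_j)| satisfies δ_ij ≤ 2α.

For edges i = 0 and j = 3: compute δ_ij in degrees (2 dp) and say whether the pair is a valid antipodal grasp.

α = atan 0.2 = 11.31°;  2α = 22.62°
edge 0: e_0 = (+1.47, +0.72);  n_0 = (+0.4399, -0.8981)
edge 3: e_3 = (-3.36, -1.45);  n_3 = (-0.3962, +0.9182)
∠(n_0, n_3) = 177.25°
δ = |180° − 177.25°| = 2.75°
2.75° ≤ 2α = 22.62°  →  valid

δ = 2.75°, valid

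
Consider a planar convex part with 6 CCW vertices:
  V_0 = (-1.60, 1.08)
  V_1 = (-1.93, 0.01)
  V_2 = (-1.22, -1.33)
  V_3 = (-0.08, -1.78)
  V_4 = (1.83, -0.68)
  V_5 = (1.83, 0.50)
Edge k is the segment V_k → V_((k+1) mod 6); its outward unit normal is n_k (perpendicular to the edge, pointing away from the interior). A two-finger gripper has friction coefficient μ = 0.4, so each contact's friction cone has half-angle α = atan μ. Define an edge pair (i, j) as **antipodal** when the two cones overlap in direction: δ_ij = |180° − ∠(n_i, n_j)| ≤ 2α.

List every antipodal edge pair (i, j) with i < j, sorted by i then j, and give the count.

count = 5; pairs: (0,3), (0,4), (1,4), (2,5), (3,5)

α = atan 0.4 = 21.80°;  2α = 43.60°
n_0 = (-0.9556, +0.2947)
n_1 = (-0.8836, -0.4682)
n_2 = (-0.3672, -0.9302)
n_3 = (+0.4991, -0.8666)
n_4 = (+1.0000, -0.0000)
n_5 = (+0.1667, +0.9860)
  (0,1): δ = 134.94°  ·
  (0,2): δ = 94.40°  ·
  (0,3): δ = 42.92°  ✓
  (0,4): δ = 17.14°  ✓
  (0,5): δ = 97.54°  ·
  (1,2): δ = 139.46°  ·
  (1,3): δ = 87.98°  ·
  (1,4): δ = 27.92°  ✓
  (1,5): δ = 52.49°  ·
  (2,3): δ = 128.52°  ·
  (2,4): δ = 68.46°  ·
  (2,5): δ = 11.94°  ✓
  (3,4): δ = 119.94°  ·
  (3,5): δ = 39.54°  ✓
  (4,5): δ = 99.60°  ·
antipodal pairs: 5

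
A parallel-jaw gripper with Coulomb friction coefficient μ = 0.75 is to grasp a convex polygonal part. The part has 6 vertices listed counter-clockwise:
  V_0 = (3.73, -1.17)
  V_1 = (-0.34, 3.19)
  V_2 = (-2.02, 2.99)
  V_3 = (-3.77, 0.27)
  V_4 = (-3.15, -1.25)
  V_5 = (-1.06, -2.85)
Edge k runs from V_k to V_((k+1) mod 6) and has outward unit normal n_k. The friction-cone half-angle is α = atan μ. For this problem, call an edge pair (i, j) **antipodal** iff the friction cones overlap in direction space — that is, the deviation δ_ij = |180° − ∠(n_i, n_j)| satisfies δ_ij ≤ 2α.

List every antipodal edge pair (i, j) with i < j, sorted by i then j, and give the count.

count = 6; pairs: (0,3), (0,4), (0,5), (1,4), (1,5), (2,5)

α = atan 0.75 = 36.87°;  2α = 73.74°
n_0 = (+0.7310, +0.6824)
n_1 = (-0.1182, +0.9930)
n_2 = (-0.8410, +0.5411)
n_3 = (-0.9259, -0.3777)
n_4 = (-0.6079, -0.7940)
n_5 = (+0.3310, -0.9436)
  (0,1): δ = 126.24°  ·
  (0,2): δ = 75.79°  ·
  (0,3): δ = 20.84°  ✓
  (0,4): δ = 9.53°  ✓
  (0,5): δ = 66.30°  ✓
  (1,2): δ = 129.55°  ·
  (1,3): δ = 74.60°  ·
  (1,4): δ = 44.22°  ✓
  (1,5): δ = 12.54°  ✓
  (2,3): δ = 125.05°  ·
  (2,4): δ = 94.68°  ·
  (2,5): δ = 37.92°  ✓
  (3,4): δ = 149.63°  ·
  (3,5): δ = 92.86°  ·
  (4,5): δ = 123.24°  ·
antipodal pairs: 6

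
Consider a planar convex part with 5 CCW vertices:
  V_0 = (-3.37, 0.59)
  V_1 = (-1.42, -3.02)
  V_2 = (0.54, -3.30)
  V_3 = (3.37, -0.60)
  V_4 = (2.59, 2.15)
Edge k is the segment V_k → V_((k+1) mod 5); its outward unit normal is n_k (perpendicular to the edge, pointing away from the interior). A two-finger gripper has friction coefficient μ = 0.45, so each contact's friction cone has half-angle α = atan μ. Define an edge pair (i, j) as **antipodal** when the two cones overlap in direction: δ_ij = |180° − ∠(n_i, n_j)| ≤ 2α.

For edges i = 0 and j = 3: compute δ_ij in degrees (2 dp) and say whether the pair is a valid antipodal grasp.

δ = 12.54°, valid

α = atan 0.45 = 24.23°;  2α = 48.46°
edge 0: e_0 = (+1.95, -3.61);  n_0 = (-0.8798, -0.4753)
edge 3: e_3 = (-0.78, +2.75);  n_3 = (+0.9621, +0.2729)
∠(n_0, n_3) = 167.46°
δ = |180° − 167.46°| = 12.54°
12.54° ≤ 2α = 48.46°  →  valid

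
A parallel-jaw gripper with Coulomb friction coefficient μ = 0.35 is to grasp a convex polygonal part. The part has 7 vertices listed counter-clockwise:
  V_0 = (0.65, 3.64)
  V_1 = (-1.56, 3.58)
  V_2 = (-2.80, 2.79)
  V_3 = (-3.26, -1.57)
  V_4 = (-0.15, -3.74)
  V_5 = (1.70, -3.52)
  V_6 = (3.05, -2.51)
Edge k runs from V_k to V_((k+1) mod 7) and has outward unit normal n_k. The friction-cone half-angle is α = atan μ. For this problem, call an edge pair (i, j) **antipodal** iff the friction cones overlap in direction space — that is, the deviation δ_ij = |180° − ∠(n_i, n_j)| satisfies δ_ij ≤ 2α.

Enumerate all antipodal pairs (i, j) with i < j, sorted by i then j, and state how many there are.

count = 7; pairs: (0,3), (0,4), (0,5), (1,4), (1,5), (2,6), (3,6)

α = atan 0.35 = 19.29°;  2α = 38.58°
n_0 = (-0.0271, +0.9996)
n_1 = (-0.5373, +0.8434)
n_2 = (-0.9945, +0.1049)
n_3 = (-0.5722, -0.8201)
n_4 = (+0.1181, -0.9930)
n_5 = (+0.5991, -0.8007)
n_6 = (+0.9316, +0.3635)
  (0,1): δ = 149.05°  ·
  (0,2): δ = 97.58°  ·
  (0,3): δ = 36.46°  ✓
  (0,4): δ = 5.23°  ✓
  (0,5): δ = 35.25°  ✓
  (0,6): δ = 109.76°  ·
  (1,2): δ = 128.52°  ·
  (1,3): δ = 67.41°  ·
  (1,4): δ = 25.72°  ✓
  (1,5): δ = 4.30°  ✓
  (1,6): δ = 78.82°  ·
  (2,3): δ = 118.88°  ·
  (2,4): δ = 77.20°  ·
  (2,5): δ = 47.18°  ·
  (2,6): δ = 27.34°  ✓
  (3,4): δ = 138.31°  ·
  (3,5): δ = 108.29°  ·
  (3,6): δ = 33.78°  ✓
  (4,5): δ = 149.98°  ·
  (4,6): δ = 75.46°  ·
  (5,6): δ = 105.48°  ·
antipodal pairs: 7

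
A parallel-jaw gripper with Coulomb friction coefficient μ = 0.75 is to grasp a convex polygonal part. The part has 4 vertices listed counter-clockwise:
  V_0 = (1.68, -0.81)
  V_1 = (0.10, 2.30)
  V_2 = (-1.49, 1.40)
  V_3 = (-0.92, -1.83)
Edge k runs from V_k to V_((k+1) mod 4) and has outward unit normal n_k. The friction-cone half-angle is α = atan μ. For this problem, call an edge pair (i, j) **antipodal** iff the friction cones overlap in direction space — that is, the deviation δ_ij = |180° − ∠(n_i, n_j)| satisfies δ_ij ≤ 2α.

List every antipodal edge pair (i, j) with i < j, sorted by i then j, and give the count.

count = 2; pairs: (0,2), (1,3)

α = atan 0.75 = 36.87°;  2α = 73.74°
n_0 = (+0.8915, +0.4529)
n_1 = (-0.4926, +0.8703)
n_2 = (-0.9848, -0.1738)
n_3 = (+0.3652, -0.9309)
  (0,1): δ = 87.42°  ·
  (0,2): δ = 16.92°  ✓
  (0,3): δ = 84.49°  ·
  (1,2): δ = 109.50°  ·
  (1,3): δ = 8.09°  ✓
  (2,3): δ = 78.59°  ·
antipodal pairs: 2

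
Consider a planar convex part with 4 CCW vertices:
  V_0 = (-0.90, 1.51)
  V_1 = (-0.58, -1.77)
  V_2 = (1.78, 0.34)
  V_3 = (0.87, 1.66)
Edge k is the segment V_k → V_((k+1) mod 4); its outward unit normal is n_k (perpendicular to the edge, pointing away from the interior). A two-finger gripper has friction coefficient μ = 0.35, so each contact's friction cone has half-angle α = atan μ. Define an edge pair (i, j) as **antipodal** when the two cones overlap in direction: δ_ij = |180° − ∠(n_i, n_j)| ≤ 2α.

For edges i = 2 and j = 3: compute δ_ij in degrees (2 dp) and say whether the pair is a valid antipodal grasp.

α = atan 0.35 = 19.29°;  2α = 38.58°
edge 2: e_2 = (-0.91, +1.32);  n_2 = (+0.8233, +0.5676)
edge 3: e_3 = (-1.77, -0.15);  n_3 = (-0.0844, +0.9964)
∠(n_2, n_3) = 60.26°
δ = |180° − 60.26°| = 119.74°
119.74° > 2α = 38.58°  →  invalid

δ = 119.74°, invalid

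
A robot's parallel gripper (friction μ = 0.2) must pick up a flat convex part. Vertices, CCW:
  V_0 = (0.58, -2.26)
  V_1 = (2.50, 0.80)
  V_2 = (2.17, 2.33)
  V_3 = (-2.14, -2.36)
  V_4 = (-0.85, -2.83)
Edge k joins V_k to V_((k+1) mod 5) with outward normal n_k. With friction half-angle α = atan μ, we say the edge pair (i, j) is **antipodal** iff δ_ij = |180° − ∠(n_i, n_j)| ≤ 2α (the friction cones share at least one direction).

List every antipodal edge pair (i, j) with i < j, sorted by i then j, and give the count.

α = atan 0.2 = 11.31°;  2α = 22.62°
n_0 = (+0.8471, -0.5315)
n_1 = (+0.9775, +0.2108)
n_2 = (-0.7363, +0.6766)
n_3 = (-0.3423, -0.9396)
n_4 = (+0.3703, -0.9289)
  (0,1): δ = 135.72°  ·
  (0,2): δ = 10.48°  ✓
  (0,3): δ = 102.09°  ·
  (0,4): δ = 143.84°  ·
  (1,2): δ = 54.75°  ·
  (1,3): δ = 57.81°  ·
  (1,4): δ = 99.56°  ·
  (2,3): δ = 67.44°  ·
  (2,4): δ = 25.69°  ·
  (3,4): δ = 138.25°  ·
antipodal pairs: 1

count = 1; pairs: (0,2)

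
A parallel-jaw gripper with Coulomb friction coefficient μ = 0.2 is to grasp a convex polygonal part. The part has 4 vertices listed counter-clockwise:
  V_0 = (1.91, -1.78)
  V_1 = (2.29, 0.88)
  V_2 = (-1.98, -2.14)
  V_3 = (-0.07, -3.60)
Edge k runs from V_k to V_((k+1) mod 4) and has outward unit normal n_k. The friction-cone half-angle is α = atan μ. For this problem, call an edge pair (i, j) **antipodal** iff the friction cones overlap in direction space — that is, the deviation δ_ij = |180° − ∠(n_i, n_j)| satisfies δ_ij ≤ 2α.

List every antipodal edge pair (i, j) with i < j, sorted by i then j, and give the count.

α = atan 0.2 = 11.31°;  2α = 22.62°
n_0 = (+0.9899, -0.1414)
n_1 = (-0.5774, +0.8164)
n_2 = (-0.6073, -0.7945)
n_3 = (+0.6767, -0.7362)
  (0,1): δ = 46.60°  ·
  (0,2): δ = 60.74°  ·
  (0,3): δ = 140.72°  ·
  (1,2): δ = 72.66°  ·
  (1,3): δ = 7.32°  ✓
  (2,3): δ = 100.02°  ·
antipodal pairs: 1

count = 1; pairs: (1,3)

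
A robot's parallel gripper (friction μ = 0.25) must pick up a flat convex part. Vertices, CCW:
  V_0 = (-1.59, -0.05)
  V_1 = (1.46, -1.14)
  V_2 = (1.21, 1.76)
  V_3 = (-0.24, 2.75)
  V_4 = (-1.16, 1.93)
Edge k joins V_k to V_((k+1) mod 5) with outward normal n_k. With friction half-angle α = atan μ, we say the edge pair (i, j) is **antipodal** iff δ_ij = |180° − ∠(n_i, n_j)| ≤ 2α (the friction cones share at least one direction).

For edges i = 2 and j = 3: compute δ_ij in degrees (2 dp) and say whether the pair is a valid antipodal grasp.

α = atan 0.25 = 14.04°;  2α = 28.07°
edge 2: e_2 = (-1.45, +0.99);  n_2 = (+0.5639, +0.8259)
edge 3: e_3 = (-0.92, -0.82);  n_3 = (-0.6654, +0.7465)
∠(n_2, n_3) = 76.03°
δ = |180° − 76.03°| = 103.97°
103.97° > 2α = 28.07°  →  invalid

δ = 103.97°, invalid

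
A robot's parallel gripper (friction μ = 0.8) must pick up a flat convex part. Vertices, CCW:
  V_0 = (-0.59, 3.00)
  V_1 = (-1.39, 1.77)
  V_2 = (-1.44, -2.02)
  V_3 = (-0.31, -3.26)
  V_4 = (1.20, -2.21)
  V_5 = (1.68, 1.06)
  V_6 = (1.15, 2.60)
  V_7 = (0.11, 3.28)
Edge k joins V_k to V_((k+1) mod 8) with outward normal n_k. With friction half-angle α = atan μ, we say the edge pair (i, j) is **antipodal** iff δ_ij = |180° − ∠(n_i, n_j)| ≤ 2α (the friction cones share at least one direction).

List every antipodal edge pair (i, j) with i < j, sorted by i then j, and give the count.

count = 14; pairs: (0,3), (0,4), (0,5), (1,3), (1,4), (1,5), (1,6), (2,4), (2,5), (2,6), (2,7), (3,6), (3,7), (4,7)

α = atan 0.8 = 38.66°;  2α = 77.32°
n_0 = (-0.8383, +0.5452)
n_1 = (-0.9999, +0.0132)
n_2 = (-0.7391, -0.6736)
n_3 = (+0.5709, -0.8210)
n_4 = (+0.9894, -0.1452)
n_5 = (+0.9456, +0.3254)
n_6 = (+0.5472, +0.8370)
n_7 = (-0.3714, +0.9285)
  (0,1): δ = 147.72°  ·
  (0,2): δ = 104.62°  ·
  (0,3): δ = 22.15°  ✓
  (0,4): δ = 24.69°  ✓
  (0,5): δ = 52.03°  ✓
  (0,6): δ = 89.86°  ·
  (0,7): δ = 144.84°  ·
  (1,2): δ = 136.90°  ·
  (1,3): δ = 54.43°  ✓
  (1,4): δ = 7.59°  ✓
  (1,5): δ = 19.75°  ✓
  (1,6): δ = 57.58°  ✓
  (1,7): δ = 112.56°  ·
  (2,3): δ = 97.53°  ·
  (2,4): δ = 50.69°  ✓
  (2,5): δ = 23.35°  ✓
  (2,6): δ = 14.48°  ✓
  (2,7): δ = 69.46°  ✓
  (3,4): δ = 133.16°  ·
  (3,5): δ = 105.82°  ·
  (3,6): δ = 67.99°  ✓
  (3,7): δ = 13.01°  ✓
  (4,5): δ = 152.66°  ·
  (4,6): δ = 114.83°  ·
  (4,7): δ = 59.85°  ✓
  (5,6): δ = 142.17°  ·
  (5,7): δ = 87.19°  ·
  (6,7): δ = 125.02°  ·
antipodal pairs: 14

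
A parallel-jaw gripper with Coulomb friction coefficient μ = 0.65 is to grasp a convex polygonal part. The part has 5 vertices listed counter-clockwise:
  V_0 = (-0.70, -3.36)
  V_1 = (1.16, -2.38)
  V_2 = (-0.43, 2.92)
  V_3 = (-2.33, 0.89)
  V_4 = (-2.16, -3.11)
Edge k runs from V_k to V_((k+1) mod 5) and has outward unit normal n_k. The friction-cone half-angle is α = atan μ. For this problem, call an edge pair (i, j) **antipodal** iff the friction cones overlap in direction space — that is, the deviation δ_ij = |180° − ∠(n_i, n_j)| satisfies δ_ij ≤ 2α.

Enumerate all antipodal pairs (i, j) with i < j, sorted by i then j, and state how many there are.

count = 6; pairs: (0,2), (0,3), (1,2), (1,3), (1,4), (2,4)

α = atan 0.65 = 33.02°;  2α = 66.05°
n_0 = (+0.4661, -0.8847)
n_1 = (+0.9578, +0.2873)
n_2 = (-0.7301, +0.6833)
n_3 = (-0.9991, -0.0425)
n_4 = (-0.1688, -0.9857)
  (0,1): δ = 101.08°  ·
  (0,2): δ = 19.11°  ✓
  (0,3): δ = 64.65°  ✓
  (0,4): δ = 142.50°  ·
  (1,2): δ = 59.80°  ✓
  (1,3): δ = 14.27°  ✓
  (1,4): δ = 63.58°  ✓
  (2,3): δ = 134.46°  ·
  (2,4): δ = 56.61°  ✓
  (3,4): δ = 102.15°  ·
antipodal pairs: 6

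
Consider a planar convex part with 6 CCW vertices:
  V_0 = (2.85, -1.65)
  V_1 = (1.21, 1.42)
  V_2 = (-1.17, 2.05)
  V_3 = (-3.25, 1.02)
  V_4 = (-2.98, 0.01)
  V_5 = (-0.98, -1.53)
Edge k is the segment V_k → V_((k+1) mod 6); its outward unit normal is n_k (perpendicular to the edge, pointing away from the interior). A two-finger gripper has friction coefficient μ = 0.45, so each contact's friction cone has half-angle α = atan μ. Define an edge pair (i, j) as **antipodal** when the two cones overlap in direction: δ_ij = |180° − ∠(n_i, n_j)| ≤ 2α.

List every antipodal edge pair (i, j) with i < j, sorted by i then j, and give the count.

count = 5; pairs: (0,3), (0,4), (1,4), (1,5), (2,5)

α = atan 0.45 = 24.23°;  2α = 48.46°
n_0 = (+0.8820, +0.4712)
n_1 = (+0.2559, +0.9667)
n_2 = (-0.4438, +0.8961)
n_3 = (-0.9661, -0.2583)
n_4 = (-0.6101, -0.7923)
n_5 = (-0.0313, -0.9995)
  (0,1): δ = 132.94°  ·
  (0,2): δ = 91.77°  ·
  (0,3): δ = 13.14°  ✓
  (0,4): δ = 24.29°  ✓
  (0,5): δ = 60.09°  ·
  (1,2): δ = 138.83°  ·
  (1,3): δ = 60.21°  ·
  (1,4): δ = 22.77°  ✓
  (1,5): δ = 13.03°  ✓
  (2,3): δ = 101.38°  ·
  (2,4): δ = 63.94°  ·
  (2,5): δ = 28.14°  ✓
  (3,4): δ = 142.56°  ·
  (3,5): δ = 106.76°  ·
  (4,5): δ = 144.20°  ·
antipodal pairs: 5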